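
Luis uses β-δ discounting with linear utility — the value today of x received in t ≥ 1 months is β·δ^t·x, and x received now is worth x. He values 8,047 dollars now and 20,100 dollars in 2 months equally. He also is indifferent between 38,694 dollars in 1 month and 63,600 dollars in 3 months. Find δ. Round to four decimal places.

δ ≈ 0.7800

The second indifference involves only future payoffs, so β cancels: β·δ^1·38694 = β·δ^3·63600, giving δ^2 = 38694/63600 = 0.60840, so δ = 0.78000.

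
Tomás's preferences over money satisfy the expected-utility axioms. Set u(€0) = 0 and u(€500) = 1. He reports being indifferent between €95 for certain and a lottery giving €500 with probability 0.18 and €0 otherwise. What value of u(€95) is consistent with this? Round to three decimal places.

u(€95) equals the lottery's expected utility: 0.18·1 + 0.82·0 = 0.18.

0.180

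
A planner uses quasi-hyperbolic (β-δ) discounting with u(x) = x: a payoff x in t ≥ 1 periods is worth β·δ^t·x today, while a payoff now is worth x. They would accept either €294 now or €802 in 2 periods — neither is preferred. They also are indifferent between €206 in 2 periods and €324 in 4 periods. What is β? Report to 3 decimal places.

β ≈ 0.577

Both payoffs in the second observation are in the future, so β drops out: δ^2·206 = δ^4·324 ⇒ δ^2 = 206/324 = 0.63580, so δ = 0.79737.
Now use the now-vs-future pair: 294 = β·δ^2·802 gives β = 294/(0.63580·802) ≈ 0.577.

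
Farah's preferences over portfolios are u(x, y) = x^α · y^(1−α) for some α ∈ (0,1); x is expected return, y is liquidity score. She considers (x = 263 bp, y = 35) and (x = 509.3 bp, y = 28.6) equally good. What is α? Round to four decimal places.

The Cobb–Douglas utilities coincide, so 263^α·35^(1−α) = 509.3^α·28.6^(1−α).
Rearrange to (263/509.3)^α = (28.6/35)^(1−α) and take logs: α·-0.6608832 = (1−α)·-0.2019413.
Thus α·(-0.8628245) = -0.2019413, so α = -0.2019413/-0.8628245 ≈ 0.2340.

α ≈ 0.2340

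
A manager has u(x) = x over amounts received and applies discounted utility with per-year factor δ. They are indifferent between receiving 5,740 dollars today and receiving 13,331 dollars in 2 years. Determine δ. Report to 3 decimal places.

δ ≈ 0.656

Indifference means u(5740) = δ^2 · u(13331), so δ^2 = u(5740)/u(13331).
With u(x) = x: δ^2 = 5740/13331 = 0.43058.
Taking the square root: δ = 0.43058^(1/2) ≈ 0.656.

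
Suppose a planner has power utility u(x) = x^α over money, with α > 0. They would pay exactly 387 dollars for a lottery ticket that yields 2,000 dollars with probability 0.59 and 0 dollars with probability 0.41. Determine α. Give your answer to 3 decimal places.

The lottery's expected utility is 0.59·u(2000) + 0.41·u(0) = 0.59·2000^α (since u(0) = 0 for α > 0).
Setting u(387) equal to that: 387^α = 0.59·2000^α ⇒ (387/2000)^α = 0.59.
Taking logs: α·ln(387/2000) = ln(0.59), so α = -0.527633 / -1.642478 ≈ 0.321.

α ≈ 0.321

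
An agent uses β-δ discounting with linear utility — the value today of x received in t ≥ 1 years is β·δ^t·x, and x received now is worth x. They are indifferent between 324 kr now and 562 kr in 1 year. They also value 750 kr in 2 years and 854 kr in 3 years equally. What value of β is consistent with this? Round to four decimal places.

From the later pair, β·δ^2·750 = β·δ^3·854; dividing through, δ = 750/854 = 0.87822.
Now use the now-vs-future pair: 324 = β·δ·562 gives β = 324/(0.87822·562) ≈ 0.6565.

β ≈ 0.6565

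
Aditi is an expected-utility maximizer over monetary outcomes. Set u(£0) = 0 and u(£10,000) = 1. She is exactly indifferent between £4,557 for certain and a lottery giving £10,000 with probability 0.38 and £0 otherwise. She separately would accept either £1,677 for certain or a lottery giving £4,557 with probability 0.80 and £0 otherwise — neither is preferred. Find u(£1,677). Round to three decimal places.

0.304

First, u(£4,557) = 0.38·u(£10,000) + 0.62·u(£0) = 0.38.
Then u(£1,677) = 0.80·u(£4,557) + 0.20·u(£0) = 0.80·0.38 + 0.20·0.00 = 0.3040.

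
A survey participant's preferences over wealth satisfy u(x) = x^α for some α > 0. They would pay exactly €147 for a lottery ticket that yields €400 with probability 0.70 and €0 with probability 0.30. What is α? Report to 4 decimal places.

α ≈ 0.3563

The lottery's expected utility is 0.70·u(400) + 0.30·u(0) = 0.70·400^α (since u(0) = 0 for α > 0).
Indifference: 147^α = 0.70·400^α, so (147/400)^α = 0.70.
Taking logs: α·ln(147/400) = ln(0.70), so α = -0.3566749 / -1.0010320 ≈ 0.3563.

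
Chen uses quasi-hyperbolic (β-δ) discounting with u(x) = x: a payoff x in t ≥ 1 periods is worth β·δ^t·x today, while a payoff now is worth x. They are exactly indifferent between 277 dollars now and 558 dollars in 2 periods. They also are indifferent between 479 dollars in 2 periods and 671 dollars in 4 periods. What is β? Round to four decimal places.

From the later pair, β·δ^2·479 = β·δ^4·671; dividing through, δ^2 = 479/671 = 0.71386, so δ = 0.84490.
The first indifference: 277 = β·δ^2·558, so β = 277/(δ^2·558) = 277/(0.71386·558) ≈ 0.6954.

β ≈ 0.6954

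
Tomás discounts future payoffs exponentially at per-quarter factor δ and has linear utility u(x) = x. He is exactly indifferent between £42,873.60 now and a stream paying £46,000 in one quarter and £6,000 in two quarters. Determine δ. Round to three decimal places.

Present value of the stream is 46000·δ + 6000·δ². Indifference gives 46000δ + 6000δ² = 42873.60.
So 6000δ² + 46000δ − 42873.60 = 0.
The positive root is δ = [−46000 + √(46000² + 4·6000·42873.60)] / (2·6000) = (−46000 + 56080.000)/12000 ≈ 0.840.

δ ≈ 0.840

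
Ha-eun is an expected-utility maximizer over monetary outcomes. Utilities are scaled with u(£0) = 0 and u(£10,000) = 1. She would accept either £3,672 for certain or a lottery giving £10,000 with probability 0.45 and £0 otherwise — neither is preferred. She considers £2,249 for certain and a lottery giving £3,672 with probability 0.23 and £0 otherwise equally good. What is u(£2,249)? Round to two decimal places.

First, u(£3,672) = 0.45·u(£10,000) + 0.55·u(£0) = 0.45.
Then u(£2,249) = 0.23·u(£3,672) + 0.77·u(£0) = 0.23·0.45 + 0.77·0.00 = 0.1035.

0.10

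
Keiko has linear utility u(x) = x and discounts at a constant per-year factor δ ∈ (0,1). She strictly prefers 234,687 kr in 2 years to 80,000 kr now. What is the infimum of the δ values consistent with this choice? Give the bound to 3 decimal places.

δ > 0.584

Comparing present values: 80000 < δ^2·234687.
Dividing by 234687: δ^2 > 0.34088. Both sides are positive, so the square root keeps the direction.
δ > 0.34088^(1/2) = 0.584.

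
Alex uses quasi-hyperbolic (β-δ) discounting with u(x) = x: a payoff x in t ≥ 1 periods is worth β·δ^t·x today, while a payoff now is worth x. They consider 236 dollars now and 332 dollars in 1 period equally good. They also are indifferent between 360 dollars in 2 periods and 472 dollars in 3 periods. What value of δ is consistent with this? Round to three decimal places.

δ ≈ 0.763

Both payoffs in the second observation are in the future, so β drops out: δ^2·360 = δ^3·472 ⇒ δ = 360/472 = 0.76271.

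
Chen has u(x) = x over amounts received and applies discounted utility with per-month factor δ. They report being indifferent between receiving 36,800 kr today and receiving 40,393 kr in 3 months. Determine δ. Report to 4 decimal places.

Equating discounted utilities: u(36800) = δ^3·u(40393) ⇒ δ^3 = u(36800)/u(40393).
With u(x) = x: δ^3 = 36800/40393 = 0.91105.
Taking the cube root: δ = 0.91105^(1/3) ≈ 0.9694.

δ ≈ 0.9694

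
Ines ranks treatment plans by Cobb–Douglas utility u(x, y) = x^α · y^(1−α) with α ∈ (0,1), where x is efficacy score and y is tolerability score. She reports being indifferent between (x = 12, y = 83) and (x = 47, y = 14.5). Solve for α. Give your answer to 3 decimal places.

The Cobb–Douglas utilities coincide, so 12^α·83^(1−α) = 47^α·14.5^(1−α).
Taking logs: α·ln 12 + (1−α)·ln 83 = α·ln 47 + (1−α)·ln 14.5, i.e. α·-1.365241 = (1−α)·-1.744692.
With A = -1.365241 and B = -1.744692: α·A = (1−α)·B, so α = B/(A+B) = -1.744692/-3.109933 ≈ 0.561.

α ≈ 0.561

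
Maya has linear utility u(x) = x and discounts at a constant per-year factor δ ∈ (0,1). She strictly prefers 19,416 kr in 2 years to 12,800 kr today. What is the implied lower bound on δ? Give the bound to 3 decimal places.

Comparing present values: 12800 < δ^2·19416.
Dividing by 19416: δ^2 > 0.65925. Both sides are positive, so the square root keeps the direction.
δ > 0.65925^(1/2) = 0.812.

δ > 0.812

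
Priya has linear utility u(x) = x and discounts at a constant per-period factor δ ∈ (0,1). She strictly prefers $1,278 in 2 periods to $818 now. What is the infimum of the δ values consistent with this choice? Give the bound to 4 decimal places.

δ > 0.8000

Under u(x) = x this choice says 818 < δ^2·1278.
Hence δ^2 > 818/1278 = 0.64006, and x ↦ x^(1/2) is increasing on (0,∞).
δ > (818/1278)^(1/2) ≈ 0.8000.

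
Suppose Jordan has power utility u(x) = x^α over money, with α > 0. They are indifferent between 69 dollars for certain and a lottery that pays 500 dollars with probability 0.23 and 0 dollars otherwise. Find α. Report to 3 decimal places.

α ≈ 0.742

EU(lottery) = 0.23·500^α + 0.77·0 = 0.23·500^α.
Setting u(69) equal to that: 69^α = 0.23·500^α ⇒ (69/500)^α = 0.23.
α = ln(0.23) / ln(69/500) = -1.469676/-1.980502 ≈ 0.742.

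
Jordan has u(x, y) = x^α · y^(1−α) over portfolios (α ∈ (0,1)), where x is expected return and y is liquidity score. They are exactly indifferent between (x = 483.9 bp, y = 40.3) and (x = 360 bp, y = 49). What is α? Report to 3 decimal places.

The Cobb–Douglas utilities coincide, so 483.9^α·40.3^(1−α) = 360^α·49^(1−α).
Taking logs: α·ln 483.9 + (1−α)·ln 40.3 = α·ln 360 + (1−α)·ln 49, i.e. α·0.295774 = (1−α)·0.195469.
Thus α·(0.491243) = 0.195469, so α = 0.195469/0.491243 ≈ 0.398.

α ≈ 0.398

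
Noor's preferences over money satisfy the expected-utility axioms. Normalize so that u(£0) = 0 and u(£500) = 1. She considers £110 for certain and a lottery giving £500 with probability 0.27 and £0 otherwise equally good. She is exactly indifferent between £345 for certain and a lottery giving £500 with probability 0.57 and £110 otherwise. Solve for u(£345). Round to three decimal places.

0.686

The first gamble pins u(£110): it must equal 0.27·1 + 0.73·0 = 0.27.
Then u(£345) = 0.57·u(£500) + 0.43·u(£110) = 0.57·1.00 + 0.43·0.27 = 0.6861.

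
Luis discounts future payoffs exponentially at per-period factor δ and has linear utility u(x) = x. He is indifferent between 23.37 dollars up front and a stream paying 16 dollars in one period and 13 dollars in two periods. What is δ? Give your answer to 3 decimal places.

Present value of the stream is 16·δ + 13·δ². Indifference gives 16δ + 13δ² = 23.37.
So 13δ² + 16δ − 23.37 = 0.
δ = (−16 + √(16² + 4·13·23.37)) / (2·13) = (−16 + √1471.24) / 26 ≈ 0.860.

δ ≈ 0.860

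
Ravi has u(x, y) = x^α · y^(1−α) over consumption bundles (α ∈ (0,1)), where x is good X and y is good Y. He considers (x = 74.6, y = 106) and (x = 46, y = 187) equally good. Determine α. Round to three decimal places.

α ≈ 0.540

Set the two utilities equal: 74.6^α·106^(1−α) = 46^α·187^(1−α).
Taking logs: α·ln 74.6 + (1−α)·ln 106 = α·ln 46 + (1−α)·ln 187, i.e. α·0.483499 = (1−α)·0.567670.
So α/(1−α) = (0.567670)/(0.483499) = 1.174087, and α = 1.174087/2.174087 ≈ 0.540.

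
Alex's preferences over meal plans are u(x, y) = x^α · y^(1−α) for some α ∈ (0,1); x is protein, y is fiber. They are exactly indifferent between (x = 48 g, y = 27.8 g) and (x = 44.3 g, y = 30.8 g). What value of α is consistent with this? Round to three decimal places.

Set the two utilities equal: 48^α·27.8^(1−α) = 44.3^α·30.8^(1−α).
Taking logs: α·ln 48 + (1−α)·ln 27.8 = α·ln 44.3 + (1−α)·ln 30.8, i.e. α·0.080216 = (1−α)·0.102479.
So α/(1−α) = (0.102479)/(0.080216) = 1.277538, and α = 1.277538/2.277538 ≈ 0.561.

α ≈ 0.561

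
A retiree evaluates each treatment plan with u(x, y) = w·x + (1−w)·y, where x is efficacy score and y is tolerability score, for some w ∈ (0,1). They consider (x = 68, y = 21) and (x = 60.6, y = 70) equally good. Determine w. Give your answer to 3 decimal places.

Indifference: w·68 + (1−w)·21 = w·60.6 + (1−w)·70.
Rearranging, 7.4·w − 49·(1−w) = 0.
Hence w = 49/(7.4+49) = 49/56.4 = 0.869.

w = 0.869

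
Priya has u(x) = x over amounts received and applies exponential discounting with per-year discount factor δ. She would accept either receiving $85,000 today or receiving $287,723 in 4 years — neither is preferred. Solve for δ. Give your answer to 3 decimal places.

δ ≈ 0.737

Equating discounted utilities: u(85000) = δ^4·u(287723) ⇒ δ^4 = u(85000)/u(287723).
With u(x) = x: δ^4 = 85000/287723 = 0.29542.
Hence δ = (0.29542)^(1/4) = 0.73724.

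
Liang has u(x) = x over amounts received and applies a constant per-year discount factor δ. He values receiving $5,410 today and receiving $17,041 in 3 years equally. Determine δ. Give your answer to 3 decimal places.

Indifference means u(5410) = δ^3 · u(17041), so δ^3 = u(5410)/u(17041).
With u(x) = x: δ^3 = 5410/17041 = 0.31747.
Taking the cube root: δ = 0.31747^(1/3) ≈ 0.682.

δ ≈ 0.682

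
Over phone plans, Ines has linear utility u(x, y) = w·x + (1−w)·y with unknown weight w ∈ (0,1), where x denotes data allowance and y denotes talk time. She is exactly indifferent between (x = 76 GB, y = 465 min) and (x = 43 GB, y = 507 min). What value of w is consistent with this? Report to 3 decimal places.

Indifference: w·76 + (1−w)·465 = w·43 + (1−w)·507.
Collecting terms: w·33 = (1−w)·42.
The marginal rate of substitution is 42/33, so w = 42/(33+42) = 0.560.

w = 0.560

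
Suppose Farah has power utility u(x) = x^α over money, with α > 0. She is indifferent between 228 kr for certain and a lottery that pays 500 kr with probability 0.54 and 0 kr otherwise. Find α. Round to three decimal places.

Since u(0) = 0, the lottery's EU is 0.54·500^α.
Indifference: 228^α = 0.54·500^α, so (228/500)^α = 0.54.
α = ln(0.54) / ln(228/500) = -0.616186/-0.785262 ≈ 0.785.

α ≈ 0.785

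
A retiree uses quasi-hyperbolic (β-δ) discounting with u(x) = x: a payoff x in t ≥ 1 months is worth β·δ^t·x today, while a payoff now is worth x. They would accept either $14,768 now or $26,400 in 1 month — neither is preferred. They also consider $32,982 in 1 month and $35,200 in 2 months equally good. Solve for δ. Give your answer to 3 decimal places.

The second indifference involves only future payoffs, so β cancels: β·δ^1·32982 = β·δ^2·35200, giving δ = 32982/35200 = 0.93699.

δ ≈ 0.937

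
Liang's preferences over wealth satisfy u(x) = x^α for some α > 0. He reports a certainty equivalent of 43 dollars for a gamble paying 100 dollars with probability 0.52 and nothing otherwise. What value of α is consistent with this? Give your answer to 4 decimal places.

α ≈ 0.7748

EU(lottery) = 0.52·100^α + 0.48·0 = 0.52·100^α.
Setting u(43) equal to that: 43^α = 0.52·100^α ⇒ (43/100)^α = 0.52.
Taking logs: α·ln(43/100) = ln(0.52), so α = -0.6539265 / -0.8439701 ≈ 0.7748.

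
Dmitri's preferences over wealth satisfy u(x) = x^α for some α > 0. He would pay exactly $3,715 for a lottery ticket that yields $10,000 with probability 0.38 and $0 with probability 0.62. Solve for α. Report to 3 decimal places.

The lottery's expected utility is 0.38·u(10000) + 0.62·u(0) = 0.38·10000^α (since u(0) = 0 for α > 0).
Indifference: 3715^α = 0.38·10000^α, so (3715/10000)^α = 0.38.
α = ln(0.38) / ln(3715/10000) = -0.967584/-0.990206 ≈ 0.977.

α ≈ 0.977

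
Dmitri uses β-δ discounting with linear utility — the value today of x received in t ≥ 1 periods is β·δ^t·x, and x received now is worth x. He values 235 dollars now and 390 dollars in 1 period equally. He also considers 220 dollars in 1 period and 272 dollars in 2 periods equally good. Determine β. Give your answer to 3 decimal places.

From the later pair, β·δ^1·220 = β·δ^2·272; dividing through, δ = 220/272 = 0.80882.
The first indifference: 235 = β·δ·390, so β = 235/(δ·390) = 235/(0.80882·390) ≈ 0.745.

β ≈ 0.745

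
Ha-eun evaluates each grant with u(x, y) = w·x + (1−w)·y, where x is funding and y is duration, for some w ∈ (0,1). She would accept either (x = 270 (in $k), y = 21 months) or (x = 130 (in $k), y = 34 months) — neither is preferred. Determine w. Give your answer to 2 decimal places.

u(270,21) = u(130,34) means w·270 + (1−w)·21 = w·130 + (1−w)·34.
Collecting terms: w·140 = (1−w)·13.
So w/(1−w) = 13/140 = 0.0929, giving w = 13/(140+13) = 0.08.

w = 0.08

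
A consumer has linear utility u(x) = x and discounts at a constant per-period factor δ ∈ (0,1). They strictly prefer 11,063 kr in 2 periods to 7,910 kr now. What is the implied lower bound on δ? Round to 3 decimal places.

Comparing present values: 7910 < δ^2·11063.
So δ^2 > 7910/11063 = 0.71500; taking the square root of both positive sides preserves the inequality.
δ > (7910/11063)^(1/2) ≈ 0.846.

δ > 0.846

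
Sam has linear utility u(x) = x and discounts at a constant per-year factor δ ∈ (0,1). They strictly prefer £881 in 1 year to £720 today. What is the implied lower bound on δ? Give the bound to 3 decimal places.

The preference means 720 < δ·881.
Dividing through by 881 gives δ > 0.81725.

δ > 0.817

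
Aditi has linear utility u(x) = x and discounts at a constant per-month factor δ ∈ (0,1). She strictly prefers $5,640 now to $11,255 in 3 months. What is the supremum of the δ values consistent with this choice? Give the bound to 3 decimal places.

δ < 0.794

Comparing present values: 5640 > δ^3·11255.
Dividing by 11255: δ^3 < 0.50111. Both sides are positive, so the cube root keeps the direction.
δ < (5640/11255)^(1/3) ≈ 0.794.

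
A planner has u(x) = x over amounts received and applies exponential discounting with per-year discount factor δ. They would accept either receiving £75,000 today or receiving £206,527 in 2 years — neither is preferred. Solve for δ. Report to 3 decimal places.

δ ≈ 0.603

The payoff in 2 years is discounted by δ^2, so u(75000) = δ^2·u(206527) and δ^2 = u(75000)/u(206527).
With u(x) = x: δ^2 = 75000/206527 = 0.36315.
Hence δ = (0.36315)^(1/2) = 0.60262.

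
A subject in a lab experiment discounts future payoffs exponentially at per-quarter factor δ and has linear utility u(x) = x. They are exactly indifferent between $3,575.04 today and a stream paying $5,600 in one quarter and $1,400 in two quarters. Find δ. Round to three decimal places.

δ ≈ 0.560

Equating present values: 3575.04 = 5600δ + 1400δ².
That is, 1400δ² + 5600δ − 3575.04 = 0, a quadratic in δ.
δ = (−5600 + √(5600² + 4·1400·3575.04)) / (2·1400) = (−5600 + √51380224.00) / 2800 ≈ 0.560.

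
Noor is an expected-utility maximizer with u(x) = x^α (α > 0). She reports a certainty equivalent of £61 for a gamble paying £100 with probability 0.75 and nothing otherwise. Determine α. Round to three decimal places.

α ≈ 0.582

Since u(0) = 0, the lottery's EU is 0.75·100^α.
Indifference: 61^α = 0.75·100^α, so (61/100)^α = 0.75.
α = ln(0.75) / ln(61/100) = -0.287682/-0.494296 ≈ 0.582.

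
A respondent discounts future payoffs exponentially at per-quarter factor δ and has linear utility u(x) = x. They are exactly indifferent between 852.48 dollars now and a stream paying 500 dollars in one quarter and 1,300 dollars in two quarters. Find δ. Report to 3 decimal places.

Equating present values: 852.48 = 500δ + 1300δ².
So 1300δ² + 500δ − 852.48 = 0.
δ = (−500 + √(500² + 4·1300·852.48)) / (2·1300) = (−500 + √4682896.00) / 2600 ≈ 0.640.

δ ≈ 0.640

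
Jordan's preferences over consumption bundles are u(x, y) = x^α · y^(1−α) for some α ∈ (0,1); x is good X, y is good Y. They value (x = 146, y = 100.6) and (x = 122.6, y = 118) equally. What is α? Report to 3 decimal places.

α ≈ 0.477

The Cobb–Douglas utilities coincide, so 146^α·100.6^(1−α) = 122.6^α·118^(1−α).
(146/122.6)^α = (118/100.6)^(1−α); take logs: α·ln(146/122.6) = (1−α)·ln(118/100.6), i.e. α·0.174680 = (1−α)·0.159532.
With A = 0.174680 and B = 0.159532: α·A = (1−α)·B, so α = B/(A+B) = 0.159532/0.334212 ≈ 0.477.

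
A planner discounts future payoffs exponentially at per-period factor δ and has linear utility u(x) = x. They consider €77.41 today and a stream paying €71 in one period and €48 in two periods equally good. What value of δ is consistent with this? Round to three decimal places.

Present value of the stream is 71·δ + 48·δ². Indifference gives 71δ + 48δ² = 77.41.
So 48δ² + 71δ − 77.41 = 0.
The positive root is δ = [−71 + √(71² + 4·48·77.41)] / (2·48) = (−71 + 141.081)/96 ≈ 0.730.

δ ≈ 0.730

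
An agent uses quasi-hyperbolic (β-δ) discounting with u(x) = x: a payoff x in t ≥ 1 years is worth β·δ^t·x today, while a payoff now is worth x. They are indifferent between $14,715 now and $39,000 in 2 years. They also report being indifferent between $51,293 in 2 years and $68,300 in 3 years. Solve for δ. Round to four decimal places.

δ ≈ 0.7510

Both payoffs in the second observation are in the future, so β drops out: δ^2·51293 = δ^3·68300 ⇒ δ = 51293/68300 = 0.75100.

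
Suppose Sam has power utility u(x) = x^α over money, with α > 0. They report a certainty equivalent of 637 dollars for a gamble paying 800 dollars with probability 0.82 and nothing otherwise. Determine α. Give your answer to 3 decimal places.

EU(lottery) = 0.82·800^α + 0.18·0 = 0.82·800^α.
Setting u(637) equal to that: 637^α = 0.82·800^α ⇒ (637/800)^α = 0.82.
Take logs: α = ln 0.82 / ln(637/800) ≈ 0.87100.

α ≈ 0.871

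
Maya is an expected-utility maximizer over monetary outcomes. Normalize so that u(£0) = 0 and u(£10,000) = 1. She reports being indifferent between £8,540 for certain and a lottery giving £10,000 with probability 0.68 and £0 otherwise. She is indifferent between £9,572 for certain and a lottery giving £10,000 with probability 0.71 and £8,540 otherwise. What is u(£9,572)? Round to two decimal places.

First, u(£8,540) = 0.68·u(£10,000) + 0.32·u(£0) = 0.68.
The second indifference gives u(£9,572) = 0.71·u(£10,000) + 0.29·u(£8,540) = 0.71·1.00 + 0.29·0.68 = 0.9072.

0.91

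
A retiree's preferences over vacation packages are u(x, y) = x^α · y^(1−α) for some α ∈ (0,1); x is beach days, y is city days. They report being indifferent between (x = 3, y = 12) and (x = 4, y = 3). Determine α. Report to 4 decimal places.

α ≈ 0.8281

Indifference: 3^α · 12^(1−α) = 4^α · 3^(1−α).
(3/4)^α = (3/12)^(1−α); take logs: α·ln(3/4) = (1−α)·ln(3/12), i.e. α·-0.2876821 = (1−α)·-1.3862944.
So α/(1−α) = (-1.3862944)/(-0.2876821) = 4.8188414, and α = 4.8188414/5.8188414 ≈ 0.8281.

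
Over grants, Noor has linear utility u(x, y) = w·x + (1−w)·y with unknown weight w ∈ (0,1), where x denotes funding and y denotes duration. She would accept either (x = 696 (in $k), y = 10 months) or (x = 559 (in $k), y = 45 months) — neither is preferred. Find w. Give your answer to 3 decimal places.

w = 0.203

u(696,10) = u(559,45) means w·696 + (1−w)·10 = w·559 + (1−w)·45.
Collecting terms: w·137 = (1−w)·35.
So w/(1−w) = 35/137 = 0.2555, giving w = 35/(137+35) = 0.203.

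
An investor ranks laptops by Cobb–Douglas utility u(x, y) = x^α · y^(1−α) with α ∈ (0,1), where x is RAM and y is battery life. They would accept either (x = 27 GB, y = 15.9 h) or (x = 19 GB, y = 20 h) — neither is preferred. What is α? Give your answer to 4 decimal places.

The Cobb–Douglas utilities coincide, so 27^α·15.9^(1−α) = 19^α·20^(1−α).
(27/19)^α = (20/15.9)^(1−α); take logs: α·ln(27/19) = (1−α)·ln(20/15.9), i.e. α·0.3513979 = (1−α)·0.2294132.
With A = 0.3513979 and B = 0.2294132: α·A = (1−α)·B, so α = B/(A+B) = 0.2294132/0.5808111 ≈ 0.3950.

α ≈ 0.3950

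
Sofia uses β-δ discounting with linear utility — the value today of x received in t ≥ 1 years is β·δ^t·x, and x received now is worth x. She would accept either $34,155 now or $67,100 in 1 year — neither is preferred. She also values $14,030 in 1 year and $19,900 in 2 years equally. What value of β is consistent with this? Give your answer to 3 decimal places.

From the later pair, β·δ^1·14030 = β·δ^2·19900; dividing through, δ = 14030/19900 = 0.70503.
The first indifference: 34155 = β·δ·67100, so β = 34155/(δ·67100) = 34155/(0.70503·67100) ≈ 0.722.

β ≈ 0.722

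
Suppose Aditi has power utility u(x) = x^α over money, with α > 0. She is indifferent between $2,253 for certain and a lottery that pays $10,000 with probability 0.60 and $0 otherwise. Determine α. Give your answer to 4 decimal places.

EU(lottery) = 0.60·10000^α + 0.40·0 = 0.60·10000^α.
Equating: 2253^α = 0.60·10000^α, i.e. 0.2253^α = 0.60.
α = ln(0.60) / ln(2253/10000) = -0.5108256/-1.4903224 ≈ 0.3428.

α ≈ 0.3428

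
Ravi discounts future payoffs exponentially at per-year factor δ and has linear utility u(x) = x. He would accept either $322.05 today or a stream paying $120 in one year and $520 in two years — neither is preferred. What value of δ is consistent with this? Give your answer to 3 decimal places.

The stream is worth 120δ + 520δ² today, so 120δ + 520δ² = 322.05.
That is, 520δ² + 120δ − 322.05 = 0, a quadratic in δ.
δ = (−120 + √(120² + 4·520·322.05)) / (2·520) = (−120 + √684264.00) / 1040 ≈ 0.680.

δ ≈ 0.680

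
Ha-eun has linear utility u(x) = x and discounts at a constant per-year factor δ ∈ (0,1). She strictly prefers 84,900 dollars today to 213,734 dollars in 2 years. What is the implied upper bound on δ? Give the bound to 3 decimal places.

Comparing present values: 84900 > δ^2·213734.
So δ^2 < 84900/213734 = 0.39722; taking the square root of both positive sides preserves the inequality.
δ < 0.39722^(1/2) = 0.630.

δ < 0.630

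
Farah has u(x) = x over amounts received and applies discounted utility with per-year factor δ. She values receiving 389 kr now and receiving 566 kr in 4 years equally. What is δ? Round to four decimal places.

δ ≈ 0.9105

Equating discounted utilities: u(389) = δ^4·u(566) ⇒ δ^4 = u(389)/u(566).
With u(x) = x: δ^4 = 389/566 = 0.68728.
Taking the 4th root: δ = 0.68728^(1/4) ≈ 0.9105.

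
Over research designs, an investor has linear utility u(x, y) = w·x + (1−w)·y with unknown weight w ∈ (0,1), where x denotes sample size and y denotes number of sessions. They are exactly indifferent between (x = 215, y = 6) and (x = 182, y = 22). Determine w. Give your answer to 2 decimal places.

w = 0.33

Indifference: w·215 + (1−w)·6 = w·182 + (1−w)·22.
w·(215−182) = (1−w)·(22−6), i.e. w·33 = (1−w)·16.
The marginal rate of substitution is 16/33, so w = 16/(33+16) = 0.33.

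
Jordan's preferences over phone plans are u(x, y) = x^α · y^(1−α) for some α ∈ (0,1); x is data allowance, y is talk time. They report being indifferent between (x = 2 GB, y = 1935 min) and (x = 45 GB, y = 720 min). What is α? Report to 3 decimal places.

α ≈ 0.241

The Cobb–Douglas utilities coincide, so 2^α·1935^(1−α) = 45^α·720^(1−α).
(2/45)^α = (720/1935)^(1−α); take logs: α·ln(2/45) = (1−α)·ln(720/1935), i.e. α·-3.113515 = (1−α)·-0.988611.
With A = -3.113515 and B = -0.988611: α·A = (1−α)·B, so α = B/(A+B) = -0.988611/-4.102126 ≈ 0.241.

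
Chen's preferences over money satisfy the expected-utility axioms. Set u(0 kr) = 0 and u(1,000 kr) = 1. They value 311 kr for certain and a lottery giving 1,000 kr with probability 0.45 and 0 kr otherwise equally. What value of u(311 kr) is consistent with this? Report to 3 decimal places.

0.450

The indifference gives u(311 kr) = 0.45·u(1,000 kr) + 0.55·u(0 kr) = 0.45·1 + 0.55·0 = 0.45.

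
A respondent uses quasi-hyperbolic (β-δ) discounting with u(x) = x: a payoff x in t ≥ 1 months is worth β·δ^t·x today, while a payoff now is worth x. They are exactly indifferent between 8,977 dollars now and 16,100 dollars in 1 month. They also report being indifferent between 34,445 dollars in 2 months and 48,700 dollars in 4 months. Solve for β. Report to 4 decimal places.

β ≈ 0.6630

From the later pair, β·δ^2·34445 = β·δ^4·48700; dividing through, δ^2 = 34445/48700 = 0.70729, so δ = 0.84101.
Substituting δ into 8977 = β·δ·16100: β = 8977/(13540.182) ≈ 0.6630.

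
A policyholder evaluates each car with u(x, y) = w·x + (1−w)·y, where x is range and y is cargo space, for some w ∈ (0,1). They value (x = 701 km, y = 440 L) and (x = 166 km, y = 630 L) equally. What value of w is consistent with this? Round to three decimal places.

u(701,440) = u(166,630) means w·701 + (1−w)·440 = w·166 + (1−w)·630.
Collecting terms: w·535 = (1−w)·190.
Hence w = 190/(535+190) = 190/725 = 0.262.

w = 0.262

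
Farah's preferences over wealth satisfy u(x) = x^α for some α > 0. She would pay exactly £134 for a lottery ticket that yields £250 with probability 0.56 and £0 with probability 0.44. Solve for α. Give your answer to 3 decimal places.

α ≈ 0.930

EU(lottery) = 0.56·250^α + 0.44·0 = 0.56·250^α.
Equating: 134^α = 0.56·250^α, i.e. 0.5360^α = 0.56.
Take logs: α = ln 0.56 / ln(134/250) ≈ 0.92976.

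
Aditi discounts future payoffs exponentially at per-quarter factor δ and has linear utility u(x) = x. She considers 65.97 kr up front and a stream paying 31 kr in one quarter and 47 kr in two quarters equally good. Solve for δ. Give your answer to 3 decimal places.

The stream is worth 31δ + 47δ² today, so 31δ + 47δ² = 65.97.
That is, 47δ² + 31δ − 65.97 = 0, a quadratic in δ.
The positive root is δ = [−31 + √(31² + 4·47·65.97)] / (2·47) = (−31 + 115.600)/94 ≈ 0.900.

δ ≈ 0.900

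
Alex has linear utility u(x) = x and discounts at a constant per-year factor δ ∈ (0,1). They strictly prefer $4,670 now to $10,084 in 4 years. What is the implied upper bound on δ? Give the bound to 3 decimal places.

δ < 0.825

The preference means 4670 > δ^4·10084.
So δ^4 < 4670/10084 = 0.46311; taking the 4th root of both positive sides preserves the inequality.
δ < 0.46311^(1/4) = 0.825.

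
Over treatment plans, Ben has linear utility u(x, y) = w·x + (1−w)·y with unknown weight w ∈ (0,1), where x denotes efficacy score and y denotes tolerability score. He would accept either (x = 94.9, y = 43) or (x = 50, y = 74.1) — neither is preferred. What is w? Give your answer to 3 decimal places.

Indifference: w·94.9 + (1−w)·43 = w·50 + (1−w)·74.1.
Collecting terms: w·44.9 = (1−w)·31.1.
The marginal rate of substitution is 31.1/44.9, so w = 31.1/(44.9+31.1) = 0.409.

w = 0.409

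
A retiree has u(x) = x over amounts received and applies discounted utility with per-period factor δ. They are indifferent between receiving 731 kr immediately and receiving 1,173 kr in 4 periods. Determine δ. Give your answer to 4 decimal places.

δ ≈ 0.8885

Equating discounted utilities: u(731) = δ^4·u(1173) ⇒ δ^4 = u(731)/u(1173).
With u(x) = x: δ^4 = 731/1173 = 0.62319.
Hence δ = (0.62319)^(1/4) = 0.888495.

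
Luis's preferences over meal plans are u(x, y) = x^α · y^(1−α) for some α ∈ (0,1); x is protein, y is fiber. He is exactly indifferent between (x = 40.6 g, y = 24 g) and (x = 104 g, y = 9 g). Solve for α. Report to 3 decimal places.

Indifference: 40.6^α · 24^(1−α) = 104^α · 9^(1−α).
Rearrange to (40.6/104)^α = (9/24)^(1−α) and take logs: α·-0.940623 = (1−α)·-0.980829.
Thus α·(-1.921452) = -0.980829, so α = -0.980829/-1.921452 ≈ 0.510.

α ≈ 0.510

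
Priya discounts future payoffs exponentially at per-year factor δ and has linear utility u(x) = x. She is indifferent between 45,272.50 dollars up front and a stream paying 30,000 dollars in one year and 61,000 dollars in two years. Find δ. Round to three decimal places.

The stream is worth 30000δ + 61000δ² today, so 30000δ + 61000δ² = 45272.50.
That is, 61000δ² + 30000δ − 45272.50 = 0, a quadratic in δ.
δ = (−30000 + √(30000² + 4·61000·45272.50)) / (2·61000) = (−30000 + √11946490000.00) / 122000 ≈ 0.650.

δ ≈ 0.650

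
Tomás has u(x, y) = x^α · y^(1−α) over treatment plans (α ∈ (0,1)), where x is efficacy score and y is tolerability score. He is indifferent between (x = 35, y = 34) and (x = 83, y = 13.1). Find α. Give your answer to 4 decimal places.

The Cobb–Douglas utilities coincide, so 35^α·34^(1−α) = 83^α·13.1^(1−α).
(35/83)^α = (13.1/34)^(1−α); take logs: α·ln(35/83) = (1−α)·ln(13.1/34), i.e. α·-0.8634925 = (1−α)·-0.9537483.
With A = -0.8634925 and B = -0.9537483: α·A = (1−α)·B, so α = B/(A+B) = -0.9537483/-1.8172408 ≈ 0.5248.

α ≈ 0.5248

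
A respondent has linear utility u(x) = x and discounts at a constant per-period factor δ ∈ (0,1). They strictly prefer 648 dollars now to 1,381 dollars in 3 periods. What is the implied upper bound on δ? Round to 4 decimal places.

Under u(x) = x this choice says 648 > δ^3·1381.
Hence δ^3 < 648/1381 = 0.46923, and x ↦ x^(1/3) is increasing on (0,∞).
δ < (648/1381)^(1/3) ≈ 0.7771.

δ < 0.7771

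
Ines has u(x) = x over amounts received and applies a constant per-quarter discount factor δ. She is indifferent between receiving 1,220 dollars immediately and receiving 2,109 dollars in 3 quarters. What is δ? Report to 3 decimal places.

δ ≈ 0.833

Indifference means u(1220) = δ^3 · u(2109), so δ^3 = u(1220)/u(2109).
With u(x) = x: δ^3 = 1220/2109 = 0.57847.
So δ = 0.57847^(1/3) ≈ 0.833.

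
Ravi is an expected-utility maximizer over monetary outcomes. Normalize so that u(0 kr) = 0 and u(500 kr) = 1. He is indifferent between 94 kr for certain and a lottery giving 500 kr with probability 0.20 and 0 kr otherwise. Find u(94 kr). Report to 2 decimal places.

u(94 kr) equals the lottery's expected utility: 0.20·1 + 0.80·0 = 0.20.

0.20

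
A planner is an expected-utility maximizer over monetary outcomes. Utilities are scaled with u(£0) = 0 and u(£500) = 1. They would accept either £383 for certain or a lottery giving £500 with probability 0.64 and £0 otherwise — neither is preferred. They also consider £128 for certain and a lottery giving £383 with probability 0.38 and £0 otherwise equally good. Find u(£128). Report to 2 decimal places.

From the first indifference, u(£383) = 0.64·u(£500) + 0.36·u(£0) = 0.64·1 + 0.36·0 = 0.64.
Chaining: u(£128) = 0.38·0.64 + 0.62·0.00 = 0.2432.

0.24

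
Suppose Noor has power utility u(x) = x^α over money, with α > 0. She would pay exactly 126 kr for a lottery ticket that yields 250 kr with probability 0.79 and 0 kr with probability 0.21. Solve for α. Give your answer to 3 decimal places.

α ≈ 0.344

Since u(0) = 0, the lottery's EU is 0.79·250^α.
Indifference: 126^α = 0.79·250^α, so (126/250)^α = 0.79.
Taking logs: α·ln(126/250) = ln(0.79), so α = -0.235722 / -0.685179 ≈ 0.344.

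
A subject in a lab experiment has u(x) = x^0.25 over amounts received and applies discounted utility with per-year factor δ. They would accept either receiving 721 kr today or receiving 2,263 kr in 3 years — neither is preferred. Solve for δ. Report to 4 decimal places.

Indifference means u(721) = δ^3 · u(2263), so δ^3 = u(721)/u(2263).
Since u(x) = x^0.25, δ^3 = (721/2263)^0.25 = 0.31860^0.25 = 0.75130.
So δ = 0.75130^(1/3) ≈ 0.9091.

δ ≈ 0.9091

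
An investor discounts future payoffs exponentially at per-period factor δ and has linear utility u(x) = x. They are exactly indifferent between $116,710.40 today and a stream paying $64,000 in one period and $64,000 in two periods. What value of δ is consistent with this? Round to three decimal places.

δ ≈ 0.940

Equating present values: 116710.40 = 64000δ + 64000δ².
That is, 64000δ² + 64000δ − 116710.40 = 0, a quadratic in δ.
δ = (−64000 + √(64000² + 4·64000·116710.40)) / (2·64000) = (−64000 + √33973862400.00) / 128000 ≈ 0.940.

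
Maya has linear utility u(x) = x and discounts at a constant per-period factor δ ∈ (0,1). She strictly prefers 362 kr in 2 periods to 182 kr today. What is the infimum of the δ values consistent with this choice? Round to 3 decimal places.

δ > 0.709

Under u(x) = x this choice says 182 < δ^2·362.
So δ^2 > 182/362 = 0.50276; taking the square root of both positive sides preserves the inequality.
δ > 0.50276^(1/2) = 0.709.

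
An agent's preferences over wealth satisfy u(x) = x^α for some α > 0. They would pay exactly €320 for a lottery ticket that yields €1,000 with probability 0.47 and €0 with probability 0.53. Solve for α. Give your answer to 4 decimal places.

α ≈ 0.6626

The lottery's expected utility is 0.47·u(1000) + 0.53·u(0) = 0.47·1000^α (since u(0) = 0 for α > 0).
Setting u(320) equal to that: 320^α = 0.47·1000^α ⇒ (320/1000)^α = 0.47.
α = ln(0.47) / ln(320/1000) = -0.7550226/-1.1394343 ≈ 0.6626.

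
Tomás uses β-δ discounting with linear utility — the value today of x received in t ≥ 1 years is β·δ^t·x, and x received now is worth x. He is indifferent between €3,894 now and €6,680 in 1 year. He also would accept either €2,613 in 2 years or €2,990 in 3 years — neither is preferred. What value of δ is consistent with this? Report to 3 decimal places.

From the later pair, β·δ^2·2613 = β·δ^3·2990; dividing through, δ = 2613/2990 = 0.87391.

δ ≈ 0.874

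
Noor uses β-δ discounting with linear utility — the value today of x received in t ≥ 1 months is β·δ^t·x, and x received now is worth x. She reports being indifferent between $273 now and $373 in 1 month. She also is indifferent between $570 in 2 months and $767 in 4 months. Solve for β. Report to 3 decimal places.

β ≈ 0.849

The second indifference involves only future payoffs, so β cancels: β·δ^2·570 = β·δ^4·767, giving δ^2 = 570/767 = 0.74316, so δ = 0.86206.
The first indifference: 273 = β·δ·373, so β = 273/(δ·373) = 273/(0.86206·373) ≈ 0.849.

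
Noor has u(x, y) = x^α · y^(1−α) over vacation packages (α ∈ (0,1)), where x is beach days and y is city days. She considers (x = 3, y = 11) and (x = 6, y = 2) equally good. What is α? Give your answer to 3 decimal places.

α ≈ 0.711

The Cobb–Douglas utilities coincide, so 3^α·11^(1−α) = 6^α·2^(1−α).
Rearrange to (3/6)^α = (2/11)^(1−α) and take logs: α·-0.693147 = (1−α)·-1.704748.
With A = -0.693147 and B = -1.704748: α·A = (1−α)·B, so α = B/(A+B) = -1.704748/-2.397895 ≈ 0.711.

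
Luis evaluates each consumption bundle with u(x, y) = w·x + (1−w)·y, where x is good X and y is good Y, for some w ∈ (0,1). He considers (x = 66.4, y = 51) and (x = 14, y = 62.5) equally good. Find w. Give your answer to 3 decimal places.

w = 0.180

Equating utilities: w·66.4 + (1−w)·51 = w·14 + (1−w)·62.5.
Collecting terms: w·52.4 = (1−w)·11.5.
The marginal rate of substitution is 11.5/52.4, so w = 11.5/(52.4+11.5) = 0.180.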